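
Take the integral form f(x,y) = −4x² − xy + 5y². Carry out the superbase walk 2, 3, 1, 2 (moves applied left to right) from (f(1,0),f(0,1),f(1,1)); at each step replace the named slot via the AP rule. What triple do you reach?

start (-4,5,0) = (f(1,0),f(0,1),f(1,1))
replace slot 2: 2·((-4)+0) − 5 = -13 → (-4,-13,0)
replace slot 3: 2·((-4)+(-13)) − 0 = -34 → (-4,-13,-34)
replace slot 1: 2·((-13)+(-34)) − (-4) = -90 → (-90,-13,-34)
replace slot 2: 2·((-90)+(-34)) − (-13) = -235 → (-90,-235,-34)

-90,-235,-34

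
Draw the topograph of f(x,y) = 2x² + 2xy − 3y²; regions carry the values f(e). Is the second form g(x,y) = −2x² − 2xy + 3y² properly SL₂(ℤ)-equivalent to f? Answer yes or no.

D₁ = 28, D₂ = 28
river cycle of f (length 4): (-3, 4, 1), (1, 4, -3), (-3, 2, 2), (2, 2, -3)
river cycle of g (length 4): (3, 2, -2), (-2, 2, 3), (3, 4, -1), (-1, 4, 3)
cycles differ ⇒ inequivalent

no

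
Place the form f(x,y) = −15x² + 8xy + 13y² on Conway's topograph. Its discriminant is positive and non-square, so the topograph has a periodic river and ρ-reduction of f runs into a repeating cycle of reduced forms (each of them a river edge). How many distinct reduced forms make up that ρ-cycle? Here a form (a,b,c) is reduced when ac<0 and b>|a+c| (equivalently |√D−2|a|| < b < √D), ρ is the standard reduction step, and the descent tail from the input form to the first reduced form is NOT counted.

D = 844, ⌊√D⌋ = 29
river: ρ → (13,18,-10)
river: ρ → (-10,22,9)
river: ρ → (9,14,-18)
river: ρ → (-18,22,5)
river: ρ → (5,28,-3)
river: ρ → (-3,26,14)
river: ρ → (14,2,-15)
river: ρ → (-15,28,1)
river: ρ → (1,28,-15)
river: ρ → (-15,2,14)
river: ρ → (14,26,-3)
river: ρ → (-3,28,5)
river: ρ → (5,22,-18)
river: ρ → (-18,14,9)
river: ρ → (9,22,-10)
river: ρ → (-10,18,13)
river: ρ → (13,8,-15)
river: ρ → (-15,22,6)
river: ρ → (6,26,-7)
river: ρ → (-7,16,21)
river: ρ → (21,26,-2)
river: ρ → (-2,26,21)
river: ρ → (21,16,-7)
river: ρ → (-7,26,6)
river: ρ → (6,22,-15)
river: ρ → (-15,8,13)
ρ-cycle length = 26 (tail of 0 descent steps not counted)

26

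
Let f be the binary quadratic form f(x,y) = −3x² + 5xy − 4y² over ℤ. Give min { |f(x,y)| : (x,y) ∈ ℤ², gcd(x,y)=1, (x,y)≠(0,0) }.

translate: b→1 (≡-5 mod 6), so (3,-5,4)→(3,1,2)
flip: (3,1,2)→(2,-1,3)
reduced (well bottom): (2,-1,3) with a≤c, −a<b≤a
well minimum |f| = |-2| = 2 (negative-definite)

2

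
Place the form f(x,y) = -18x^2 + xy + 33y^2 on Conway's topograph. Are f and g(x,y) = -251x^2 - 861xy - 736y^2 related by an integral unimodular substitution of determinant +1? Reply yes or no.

D₁ = 2377, D₂ = 2377
river cycle of f (length 122): (-18, 37, 14), (14, 47, -3), (-3, 43, 44), (44, 45, -2), (-2, 47, 21), (21, 37, -12), (-12, 35, 24), (24, 13, -23), (-23, 33, 14), (14, 23, -33), … (112 more)
river cycle of g (length 122): (-18, 37, 14), (14, 47, -3), (-3, 43, 44), (44, 45, -2), (-2, 47, 21), (21, 37, -12), (-12, 35, 24), (24, 13, -23), (-23, 33, 14), (14, 23, -33), … (112 more)
cycles coincide ⇒ equivalent

yes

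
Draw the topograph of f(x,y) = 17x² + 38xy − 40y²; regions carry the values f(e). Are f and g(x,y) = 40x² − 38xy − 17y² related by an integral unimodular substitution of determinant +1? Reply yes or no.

D₁ = 4164, D₂ = 4164
river cycle of f (length 32): (-40, 42, 15), (15, 48, -31), (-31, 14, 32), (32, 50, -13), (-13, 54, 24), (24, 42, -25), (-25, 58, 8), (8, 54, -39), (-39, 24, 23), (23, 22, -40), … (22 more)
river cycle of g (length 32): (-17, 38, 40), (40, 42, -15), (-15, 48, 31), (31, 14, -32), (-32, 50, 13), (13, 54, -24), (-24, 42, 25), (25, 58, -8), (-8, 54, 39), (39, 24, -23), … (22 more)
cycles differ ⇒ inequivalent

no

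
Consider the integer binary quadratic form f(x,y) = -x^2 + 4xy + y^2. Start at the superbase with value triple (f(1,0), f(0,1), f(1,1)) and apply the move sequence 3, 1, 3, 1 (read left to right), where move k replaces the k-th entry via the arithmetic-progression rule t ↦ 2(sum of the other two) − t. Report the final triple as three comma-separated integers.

start (-1,1,4) = (f(1,0),f(0,1),f(1,1))
replace slot 3: 2·((-1)+1) − 4 = -4 → (-1,1,-4)
replace slot 1: 2·(1+(-4)) − (-1) = -5 → (-5,1,-4)
replace slot 3: 2·((-5)+1) − (-4) = -4 → (-5,1,-4)
replace slot 1: 2·(1+(-4)) − (-5) = -1 → (-1,1,-4)

-1,1,-4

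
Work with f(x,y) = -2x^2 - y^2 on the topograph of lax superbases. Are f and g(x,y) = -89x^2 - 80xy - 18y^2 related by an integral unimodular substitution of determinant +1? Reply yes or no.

D₁ = -8, D₂ = -8
f is negative-definite; reduce −f:
−f: flip: (2,0,1)→(1,0,2)
−f: reduced (well bottom): (1,0,2) with a≤c, −a<b≤a
flip sign back: reduced form of f is (-1,0,-2)
g is negative-definite; reduce −g:
−g: flip: (89,80,18)→(18,-80,89)
−g: translate: b→-8 (≡-80 mod 36), so (18,-80,89)→(18,-8,1)
−g: flip: (18,-8,1)→(1,8,18)
−g: translate: b→0 (≡8 mod 2), so (1,8,18)→(1,0,2)
−g: reduced (well bottom): (1,0,2) with a≤c, −a<b≤a
flip sign back: reduced form of g is (-1,0,-2)
reduced forms (-1, 0, -2) vs (-1, 0, -2) ⇒ equivalent

yes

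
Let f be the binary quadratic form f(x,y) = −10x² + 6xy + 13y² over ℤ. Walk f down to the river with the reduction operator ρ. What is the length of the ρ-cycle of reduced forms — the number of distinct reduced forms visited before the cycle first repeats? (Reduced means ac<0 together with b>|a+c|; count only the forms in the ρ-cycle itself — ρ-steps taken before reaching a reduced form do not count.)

D = 556, ⌊√D⌋ = 23
river: ρ → (13,20,-3)
river: ρ → (-3,22,6)
river: ρ → (6,14,-15)
river: ρ → (-15,16,5)
river: ρ → (5,14,-18)
river: ρ → (-18,22,1)
river: ρ → (1,22,-18)
river: ρ → (-18,14,5)
river: ρ → (5,16,-15)
river: ρ → (-15,14,6)
river: ρ → (6,22,-3)
river: ρ → (-3,20,13)
river: ρ → (13,6,-10)
river: ρ → (-10,14,9)
river: ρ → (9,22,-2)
river: ρ → (-2,22,9)
river: ρ → (9,14,-10)
river: ρ → (-10,6,13)
ρ-cycle length = 18 (tail of 0 descent steps not counted)

18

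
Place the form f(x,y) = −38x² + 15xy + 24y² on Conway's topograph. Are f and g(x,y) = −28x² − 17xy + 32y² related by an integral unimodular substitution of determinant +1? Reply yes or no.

D₁ = 3873, D₂ = 3873
river cycle of f (length 26): (24, 33, -29), (-29, 25, 28), (28, 31, -26), (-26, 21, 33), (33, 45, -14), (-14, 39, 42), (42, 45, -11), (-11, 43, 46), (46, 49, -8), (-8, 47, 52), … (16 more)
river cycle of g (length 20): (32, 17, -28), (-28, 39, 21), (21, 45, -22), (-22, 43, 23), (23, 49, -16), (-16, 47, 26), (26, 57, -6), (-6, 51, 53), (53, 55, -4), (-4, 57, 39), … (10 more)
cycles differ ⇒ inequivalent

no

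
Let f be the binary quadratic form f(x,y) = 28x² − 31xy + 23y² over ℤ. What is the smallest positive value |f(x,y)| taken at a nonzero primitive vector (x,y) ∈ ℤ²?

translate: b→25 (≡-31 mod 56), so (28,-31,23)→(28,25,20)
flip: (28,25,20)→(20,-25,28)
translate: b→15 (≡-25 mod 40), so (20,-25,28)→(20,15,23)
reduced (well bottom): (20,15,23) with a≤c, −a<b≤a
well minimum = a = 20

20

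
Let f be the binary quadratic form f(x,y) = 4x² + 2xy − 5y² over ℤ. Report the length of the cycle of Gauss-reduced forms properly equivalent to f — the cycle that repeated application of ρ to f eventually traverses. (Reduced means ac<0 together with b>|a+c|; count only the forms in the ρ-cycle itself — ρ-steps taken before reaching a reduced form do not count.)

D = 84, ⌊√D⌋ = 9
river: ρ → (-5,8,1)
river: ρ → (1,8,-5)
river: ρ → (-5,2,4)
river: ρ → (4,6,-3)
river: ρ → (-3,6,4)
river: ρ → (4,2,-5)
ρ-cycle length = 6 (tail of 0 descent steps not counted)

6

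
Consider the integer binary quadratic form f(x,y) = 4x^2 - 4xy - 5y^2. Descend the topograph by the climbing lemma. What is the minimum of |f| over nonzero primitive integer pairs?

descent: ρ → (-5,4,4)  [lands on river]
river: ρ → (4,4,-5)
river: ρ → (-5,6,3)
river: ρ → (3,6,-5)
closes: descent 1, river 4
min |a| on river = 3

3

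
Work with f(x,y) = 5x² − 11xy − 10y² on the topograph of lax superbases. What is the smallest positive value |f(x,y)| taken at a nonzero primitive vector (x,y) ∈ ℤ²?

descent: ρ → (-10,11,5)  [lands on river]
river: ρ → (5,9,-12)
river: ρ → (-12,15,2)
river: ρ → (2,17,-4)
river: ρ → (-4,15,6)
river: ρ → (6,9,-10)
closes: descent 1, river 6
min |a| on river = 2

2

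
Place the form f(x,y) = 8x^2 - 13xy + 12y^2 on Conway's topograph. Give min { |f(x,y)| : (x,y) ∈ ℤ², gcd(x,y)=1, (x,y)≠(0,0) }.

translate: b→3 (≡-13 mod 16), so (8,-13,12)→(8,3,7)
flip: (8,3,7)→(7,-3,8)
reduced (well bottom): (7,-3,8) with a≤c, −a<b≤a
well minimum = a = 7

7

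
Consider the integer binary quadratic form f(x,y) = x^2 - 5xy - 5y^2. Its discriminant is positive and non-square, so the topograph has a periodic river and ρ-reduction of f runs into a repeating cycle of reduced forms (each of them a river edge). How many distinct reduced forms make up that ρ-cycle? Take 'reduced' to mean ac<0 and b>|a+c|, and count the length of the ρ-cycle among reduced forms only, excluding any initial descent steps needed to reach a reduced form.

D = 45, ⌊√D⌋ = 6
descent: ρ → (-5,5,1)  [lands on river]
river: ρ → (1,5,-5)
ρ-cycle length = 2 (tail of 1 descent step not counted)

2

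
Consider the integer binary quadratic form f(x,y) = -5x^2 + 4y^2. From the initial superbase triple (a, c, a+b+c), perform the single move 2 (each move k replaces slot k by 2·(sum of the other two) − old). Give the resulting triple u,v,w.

start (-5,4,-1) = (f(1,0),f(0,1),f(1,1))
replace slot 2: 2·((-5)+(-1)) − 4 = -16 → (-5,-16,-1)

-5,-16,-1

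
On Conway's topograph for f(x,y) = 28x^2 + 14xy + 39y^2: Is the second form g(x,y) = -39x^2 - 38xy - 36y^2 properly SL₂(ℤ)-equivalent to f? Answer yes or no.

D₁ = -4172, D₂ = -4172
f: reduced (well bottom): (28,14,39) with a≤c, −a<b≤a
g is negative-definite; reduce −g:
−g: flip: (39,38,36)→(36,-38,39)
−g: translate: b→34 (≡-38 mod 72), so (36,-38,39)→(36,34,37)
−g: reduced (well bottom): (36,34,37) with a≤c, −a<b≤a
flip sign back: reduced form of g is (-36,-34,-37)
reduced forms (28, 14, 39) vs (-36, -34, -37) ⇒ inequivalent

no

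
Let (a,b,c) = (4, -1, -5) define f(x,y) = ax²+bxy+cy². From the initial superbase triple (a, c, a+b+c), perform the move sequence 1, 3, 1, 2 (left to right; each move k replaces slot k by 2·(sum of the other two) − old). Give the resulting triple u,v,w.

start (4,-5,-2) = (f(1,0),f(0,1),f(1,1))
replace slot 1: 2·((-5)+(-2)) − 4 = -18 → (-18,-5,-2)
replace slot 3: 2·((-18)+(-5)) − (-2) = -44 → (-18,-5,-44)
replace slot 1: 2·((-5)+(-44)) − (-18) = -80 → (-80,-5,-44)
replace slot 2: 2·((-80)+(-44)) − (-5) = -243 → (-80,-243,-44)

-80,-243,-44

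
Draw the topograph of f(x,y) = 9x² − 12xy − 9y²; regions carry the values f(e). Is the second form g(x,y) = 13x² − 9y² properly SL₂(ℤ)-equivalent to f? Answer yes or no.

D₁ = 468, D₂ = 468
river cycle of f (length 10): (-9, 12, 9), (9, 6, -12), (-12, 18, 3), (3, 18, -12), (-12, 6, 9), (9, 12, -9), (-9, 6, 12), (12, 18, -3), (-3, 18, 12), (12, 6, -9)
river cycle of g (length 6): (-9, 18, 4), (4, 14, -17), (-17, 20, 1), (1, 20, -17), (-17, 14, 4), (4, 18, -9)
cycles differ ⇒ inequivalent

no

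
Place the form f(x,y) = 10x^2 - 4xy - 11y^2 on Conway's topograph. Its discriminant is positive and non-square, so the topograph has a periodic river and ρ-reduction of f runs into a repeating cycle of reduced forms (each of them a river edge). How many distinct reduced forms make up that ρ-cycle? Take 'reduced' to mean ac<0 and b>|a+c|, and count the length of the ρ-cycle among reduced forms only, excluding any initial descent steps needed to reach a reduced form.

D = 456, ⌊√D⌋ = 21
descent: ρ → (-11,4,10)  [lands on river]
river: ρ → (10,16,-5)
river: ρ → (-5,14,13)
river: ρ → (13,12,-6)
river: ρ → (-6,12,13)
river: ρ → (13,14,-5)
river: ρ → (-5,16,10)
river: ρ → (10,4,-11)
river: ρ → (-11,18,3)
river: ρ → (3,18,-11)
ρ-cycle length = 10 (tail of 1 descent step not counted)

10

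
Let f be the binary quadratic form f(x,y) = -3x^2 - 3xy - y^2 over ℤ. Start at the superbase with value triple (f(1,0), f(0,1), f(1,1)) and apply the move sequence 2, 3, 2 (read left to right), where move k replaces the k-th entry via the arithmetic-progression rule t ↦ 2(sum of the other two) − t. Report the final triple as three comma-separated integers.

start (-3,-1,-7) = (f(1,0),f(0,1),f(1,1))
replace slot 2: 2·((-3)+(-7)) − (-1) = -19 → (-3,-19,-7)
replace slot 3: 2·((-3)+(-19)) − (-7) = -37 → (-3,-19,-37)
replace slot 2: 2·((-3)+(-37)) − (-19) = -61 → (-3,-61,-37)

-3,-61,-37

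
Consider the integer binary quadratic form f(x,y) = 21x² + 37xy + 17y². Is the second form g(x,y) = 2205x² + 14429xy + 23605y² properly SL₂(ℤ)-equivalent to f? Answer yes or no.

D₁ = -59, D₂ = -59
f: translate: b→-5 (≡37 mod 42), so (21,37,17)→(21,-5,1)
f: flip: (21,-5,1)→(1,5,21)
f: translate: b→1 (≡5 mod 2), so (1,5,21)→(1,1,15)
f: reduced (well bottom): (1,1,15) with a≤c, −a<b≤a
g: translate: b→1199 (≡14429 mod 4410), so (2205,14429,23605)→(2205,1199,163)
g: flip: (2205,1199,163)→(163,-1199,2205)
g: translate: b→105 (≡-1199 mod 326), so (163,-1199,2205)→(163,105,17)
g: flip: (163,105,17)→(17,-105,163)
g: translate: b→-3 (≡-105 mod 34), so (17,-105,163)→(17,-3,1)
g: flip: (17,-3,1)→(1,3,17)
g: translate: b→1 (≡3 mod 2), so (1,3,17)→(1,1,15)
g: reduced (well bottom): (1,1,15) with a≤c, −a<b≤a
reduced forms (1, 1, 15) vs (1, 1, 15) ⇒ equivalent

yes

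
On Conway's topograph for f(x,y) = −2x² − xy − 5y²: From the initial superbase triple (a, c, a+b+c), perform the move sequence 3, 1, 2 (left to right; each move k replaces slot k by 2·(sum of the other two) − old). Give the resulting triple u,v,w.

start (-2,-5,-8) = (f(1,0),f(0,1),f(1,1))
replace slot 3: 2·((-2)+(-5)) − (-8) = -6 → (-2,-5,-6)
replace slot 1: 2·((-5)+(-6)) − (-2) = -20 → (-20,-5,-6)
replace slot 2: 2·((-20)+(-6)) − (-5) = -47 → (-20,-47,-6)

-20,-47,-6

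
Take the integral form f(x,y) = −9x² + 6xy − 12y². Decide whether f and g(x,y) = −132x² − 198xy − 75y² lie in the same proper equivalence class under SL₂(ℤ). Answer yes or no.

D₁ = -396, D₂ = -396
f is negative-definite; reduce −f:
−f: reduced (well bottom): (9,-6,12) with a≤c, −a<b≤a
flip sign back: reduced form of f is (-9,6,-12)
g is negative-definite; reduce −g:
−g: translate: b→-66 (≡198 mod 264), so (132,198,75)→(132,-66,9)
−g: flip: (132,-66,9)→(9,66,132)
−g: translate: b→-6 (≡66 mod 18), so (9,66,132)→(9,-6,12)
−g: reduced (well bottom): (9,-6,12) with a≤c, −a<b≤a
flip sign back: reduced form of g is (-9,6,-12)
reduced forms (-9, 6, -12) vs (-9, 6, -12) ⇒ equivalent

yes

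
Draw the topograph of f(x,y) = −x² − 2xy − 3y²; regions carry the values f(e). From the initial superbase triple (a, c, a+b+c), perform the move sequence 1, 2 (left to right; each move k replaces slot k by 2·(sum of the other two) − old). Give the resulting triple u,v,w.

start (-1,-3,-6) = (f(1,0),f(0,1),f(1,1))
replace slot 1: 2·((-3)+(-6)) − (-1) = -17 → (-17,-3,-6)
replace slot 2: 2·((-17)+(-6)) − (-3) = -43 → (-17,-43,-6)

-17,-43,-6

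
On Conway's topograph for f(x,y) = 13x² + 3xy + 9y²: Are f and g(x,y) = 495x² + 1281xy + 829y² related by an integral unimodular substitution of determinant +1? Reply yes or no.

D₁ = -459, D₂ = -459
f: flip: (13,3,9)→(9,-3,13)
f: reduced (well bottom): (9,-3,13) with a≤c, −a<b≤a
g: translate: b→291 (≡1281 mod 990), so (495,1281,829)→(495,291,43)
g: flip: (495,291,43)→(43,-291,495)
g: translate: b→-33 (≡-291 mod 86), so (43,-291,495)→(43,-33,9)
g: flip: (43,-33,9)→(9,33,43)
g: translate: b→-3 (≡33 mod 18), so (9,33,43)→(9,-3,13)
g: reduced (well bottom): (9,-3,13) with a≤c, −a<b≤a
reduced forms (9, -3, 13) vs (9, -3, 13) ⇒ equivalent

yes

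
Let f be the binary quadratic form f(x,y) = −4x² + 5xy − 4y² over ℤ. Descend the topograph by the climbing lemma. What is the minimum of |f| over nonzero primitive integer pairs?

translate: b→3 (≡-5 mod 8), so (4,-5,4)→(4,3,3)
flip: (4,3,3)→(3,-3,4)
translate: b→3 (≡-3 mod 6), so (3,-3,4)→(3,3,4)
reduced (well bottom): (3,3,4) with a≤c, −a<b≤a
well minimum |f| = |-3| = 3 (negative-definite)

3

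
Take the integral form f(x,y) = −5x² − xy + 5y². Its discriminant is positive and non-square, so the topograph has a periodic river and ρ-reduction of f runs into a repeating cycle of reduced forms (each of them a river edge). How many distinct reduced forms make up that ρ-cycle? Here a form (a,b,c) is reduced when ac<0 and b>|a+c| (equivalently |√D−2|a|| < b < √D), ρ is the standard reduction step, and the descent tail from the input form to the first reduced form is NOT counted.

D = 101, ⌊√D⌋ = 10
descent: ρ → (5,1,-5)  [lands on river]
river: ρ → (-5,9,1)
river: ρ → (1,9,-5)
river: ρ → (-5,1,5)
river: ρ → (5,9,-1)
river: ρ → (-1,9,5)
ρ-cycle length = 6 (tail of 1 descent step not counted)

6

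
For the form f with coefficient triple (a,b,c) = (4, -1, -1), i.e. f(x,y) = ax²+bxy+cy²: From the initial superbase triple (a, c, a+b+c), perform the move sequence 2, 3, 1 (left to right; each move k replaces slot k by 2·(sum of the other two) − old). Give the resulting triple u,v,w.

start (4,-1,2) = (f(1,0),f(0,1),f(1,1))
replace slot 2: 2·(4+2) − (-1) = 13 → (4,13,2)
replace slot 3: 2·(4+13) − 2 = 32 → (4,13,32)
replace slot 1: 2·(13+32) − 4 = 86 → (86,13,32)

86,13,32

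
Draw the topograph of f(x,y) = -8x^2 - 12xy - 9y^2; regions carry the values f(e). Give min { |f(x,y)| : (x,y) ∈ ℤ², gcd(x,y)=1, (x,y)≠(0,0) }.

translate: b→-4 (≡12 mod 16), so (8,12,9)→(8,-4,5)
flip: (8,-4,5)→(5,4,8)
reduced (well bottom): (5,4,8) with a≤c, −a<b≤a
well minimum |f| = |-5| = 5 (negative-definite)

5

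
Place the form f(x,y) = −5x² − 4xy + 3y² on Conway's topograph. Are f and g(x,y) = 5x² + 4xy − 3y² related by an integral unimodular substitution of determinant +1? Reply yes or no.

D₁ = 76, D₂ = 76
river cycle of f (length 6): (3, 4, -5), (-5, 6, 2), (2, 6, -5), (-5, 4, 3), (3, 8, -1), (-1, 8, 3)
river cycle of g (length 6): (-3, 8, 1), (1, 8, -3), (-3, 4, 5), (5, 6, -2), (-2, 6, 5), (5, 4, -3)
cycles differ ⇒ inequivalent

no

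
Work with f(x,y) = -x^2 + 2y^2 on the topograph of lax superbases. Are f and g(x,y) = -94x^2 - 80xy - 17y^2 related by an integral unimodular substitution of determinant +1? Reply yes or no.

D₁ = 8, D₂ = 8
river cycle of f (length 2): (-1, 2, 1), (1, 2, -1)
river cycle of g (length 2): (1, 2, -1), (-1, 2, 1)
cycles coincide ⇒ equivalent

yes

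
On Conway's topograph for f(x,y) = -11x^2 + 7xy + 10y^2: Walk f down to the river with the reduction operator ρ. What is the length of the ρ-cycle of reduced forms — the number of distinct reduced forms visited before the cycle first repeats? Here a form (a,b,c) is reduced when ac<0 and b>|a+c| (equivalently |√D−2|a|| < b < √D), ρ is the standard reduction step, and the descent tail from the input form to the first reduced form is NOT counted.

D = 489, ⌊√D⌋ = 22
river: ρ → (10,13,-8)
river: ρ → (-8,19,4)
river: ρ → (4,21,-3)
river: ρ → (-3,21,4)
river: ρ → (4,19,-8)
river: ρ → (-8,13,10)
river: ρ → (10,7,-11)
river: ρ → (-11,15,6)
river: ρ → (6,21,-2)
river: ρ → (-2,19,16)
river: ρ → (16,13,-5)
river: ρ → (-5,17,10)
river: ρ → (10,3,-12)
river: ρ → (-12,21,1)
river: ρ → (1,21,-12)
river: ρ → (-12,3,10)
river: ρ → (10,17,-5)
river: ρ → (-5,13,16)
river: ρ → (16,19,-2)
river: ρ → (-2,21,6)
river: ρ → (6,15,-11)
river: ρ → (-11,7,10)
ρ-cycle length = 22 (tail of 0 descent steps not counted)

22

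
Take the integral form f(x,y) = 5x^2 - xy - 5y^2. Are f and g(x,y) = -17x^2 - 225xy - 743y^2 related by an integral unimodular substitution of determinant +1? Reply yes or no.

D₁ = 101, D₂ = 101
river cycle of f (length 6): (-5, 1, 5), (5, 9, -1), (-1, 9, 5), (5, 1, -5), (-5, 9, 1), (1, 9, -5)
river cycle of g (length 6): (-1, 9, 5), (5, 1, -5), (-5, 9, 1), (1, 9, -5), (-5, 1, 5), (5, 9, -1)
cycles coincide ⇒ equivalent

yes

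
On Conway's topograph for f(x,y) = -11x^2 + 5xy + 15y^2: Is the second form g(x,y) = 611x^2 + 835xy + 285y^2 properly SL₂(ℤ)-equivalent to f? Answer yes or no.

D₁ = 685, D₂ = 685
river cycle of f (length 14): (15, 25, -1), (-1, 25, 15), (15, 5, -11), (-11, 17, 9), (9, 19, -9), (-9, 17, 11), (11, 5, -15), (-15, 25, 1), (1, 25, -15), (-15, 5, 11), … (4 more)
river cycle of g (length 14): (-1, 25, 15), (15, 5, -11), (-11, 17, 9), (9, 19, -9), (-9, 17, 11), (11, 5, -15), (-15, 25, 1), (1, 25, -15), (-15, 5, 11), (11, 17, -9), … (4 more)
cycles coincide ⇒ equivalent

yes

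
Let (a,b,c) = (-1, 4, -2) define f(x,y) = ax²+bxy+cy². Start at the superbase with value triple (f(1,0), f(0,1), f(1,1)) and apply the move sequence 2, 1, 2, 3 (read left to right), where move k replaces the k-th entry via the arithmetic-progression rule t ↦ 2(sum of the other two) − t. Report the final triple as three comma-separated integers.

start (-1,-2,1) = (f(1,0),f(0,1),f(1,1))
replace slot 2: 2·((-1)+1) − (-2) = 2 → (-1,2,1)
replace slot 1: 2·(2+1) − (-1) = 7 → (7,2,1)
replace slot 2: 2·(7+1) − 2 = 14 → (7,14,1)
replace slot 3: 2·(7+14) − 1 = 41 → (7,14,41)

7,14,41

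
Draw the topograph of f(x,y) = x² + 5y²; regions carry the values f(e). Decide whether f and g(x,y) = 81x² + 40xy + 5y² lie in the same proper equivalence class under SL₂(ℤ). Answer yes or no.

D₁ = -20, D₂ = -20
f: reduced (well bottom): (1,0,5) with a≤c, −a<b≤a
g: flip: (81,40,5)→(5,-40,81)
g: translate: b→0 (≡-40 mod 10), so (5,-40,81)→(5,0,1)
g: flip: (5,0,1)→(1,0,5)
g: reduced (well bottom): (1,0,5) with a≤c, −a<b≤a
reduced forms (1, 0, 5) vs (1, 0, 5) ⇒ equivalent

yes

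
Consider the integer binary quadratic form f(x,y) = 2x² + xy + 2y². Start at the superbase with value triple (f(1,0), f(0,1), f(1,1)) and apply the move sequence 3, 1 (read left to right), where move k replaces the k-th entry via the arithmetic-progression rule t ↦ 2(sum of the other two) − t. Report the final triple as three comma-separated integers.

start (2,2,5) = (f(1,0),f(0,1),f(1,1))
replace slot 3: 2·(2+2) − 5 = 3 → (2,2,3)
replace slot 1: 2·(2+3) − 2 = 8 → (8,2,3)

8,2,3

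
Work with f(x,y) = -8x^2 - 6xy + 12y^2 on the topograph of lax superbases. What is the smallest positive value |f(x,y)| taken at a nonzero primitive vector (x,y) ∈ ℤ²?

descent: ρ → (12,6,-8)  [lands on river]
river: ρ → (-8,10,10)
river: ρ → (10,10,-8)
river: ρ → (-8,6,12)
river: ρ → (12,18,-2)
river: ρ → (-2,18,12)
closes: descent 1, river 6
min |a| on river = 2

2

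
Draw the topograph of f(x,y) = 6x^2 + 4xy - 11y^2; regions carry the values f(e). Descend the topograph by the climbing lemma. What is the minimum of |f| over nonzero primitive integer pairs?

descent: ρ → (-11,-4,6)
descent: ρ → (6,16,-1)  [lands on river]
river: ρ → (-1,16,6)
river: ρ → (6,8,-9)
river: ρ → (-9,10,5)
river: ρ → (5,10,-9)
river: ρ → (-9,8,6)
closes: descent 2, river 6
min |a| on river = 1

1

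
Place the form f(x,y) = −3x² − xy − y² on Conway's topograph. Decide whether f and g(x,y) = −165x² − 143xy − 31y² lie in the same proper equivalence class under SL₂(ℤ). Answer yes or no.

D₁ = -11, D₂ = -11
f is negative-definite; reduce −f:
−f: flip: (3,1,1)→(1,-1,3)
−f: translate: b→1 (≡-1 mod 2), so (1,-1,3)→(1,1,3)
−f: reduced (well bottom): (1,1,3) with a≤c, −a<b≤a
flip sign back: reduced form of f is (-1,-1,-3)
g is negative-definite; reduce −g:
−g: flip: (165,143,31)→(31,-143,165)
−g: translate: b→-19 (≡-143 mod 62), so (31,-143,165)→(31,-19,3)
−g: flip: (31,-19,3)→(3,19,31)
−g: translate: b→1 (≡19 mod 6), so (3,19,31)→(3,1,1)
−g: flip: (3,1,1)→(1,-1,3)
−g: translate: b→1 (≡-1 mod 2), so (1,-1,3)→(1,1,3)
−g: reduced (well bottom): (1,1,3) with a≤c, −a<b≤a
flip sign back: reduced form of g is (-1,-1,-3)
reduced forms (-1, -1, -3) vs (-1, -1, -3) ⇒ equivalent

yes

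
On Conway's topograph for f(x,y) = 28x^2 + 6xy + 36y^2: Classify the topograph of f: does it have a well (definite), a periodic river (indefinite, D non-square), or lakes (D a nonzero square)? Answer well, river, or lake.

D = b²−4ac = 6² − 4·28·36 = -3996
D < 0 ⇒ definite ⇒ every region one sign ⇒ single well

well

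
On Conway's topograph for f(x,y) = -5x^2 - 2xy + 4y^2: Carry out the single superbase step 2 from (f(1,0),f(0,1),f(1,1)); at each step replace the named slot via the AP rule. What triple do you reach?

start (-5,4,-3) = (f(1,0),f(0,1),f(1,1))
replace slot 2: 2·((-5)+(-3)) − 4 = -20 → (-5,-20,-3)

-5,-20,-3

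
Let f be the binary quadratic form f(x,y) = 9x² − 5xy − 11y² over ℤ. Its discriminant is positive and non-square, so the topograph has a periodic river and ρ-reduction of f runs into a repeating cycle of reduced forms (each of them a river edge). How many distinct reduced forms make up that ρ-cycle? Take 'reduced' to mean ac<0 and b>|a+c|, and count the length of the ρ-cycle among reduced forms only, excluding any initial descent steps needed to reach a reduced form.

D = 421, ⌊√D⌋ = 20
descent: ρ → (-11,5,9)  [lands on river]
river: ρ → (9,13,-7)
river: ρ → (-7,15,7)
river: ρ → (7,13,-9)
river: ρ → (-9,5,11)
river: ρ → (11,17,-3)
river: ρ → (-3,19,5)
river: ρ → (5,11,-15)
river: ρ → (-15,19,1)
river: ρ → (1,19,-15)
river: ρ → (-15,11,5)
river: ρ → (5,19,-3)
river: ρ → (-3,17,11)
river: ρ → (11,5,-9)
river: ρ → (-9,13,7)
river: ρ → (7,15,-7)
river: ρ → (-7,13,9)
river: ρ → (9,5,-11)
river: ρ → (-11,17,3)
river: ρ → (3,19,-5)
river: ρ → (-5,11,15)
river: ρ → (15,19,-1)
river: ρ → (-1,19,15)
river: ρ → (15,11,-5)
river: ρ → (-5,19,3)
river: ρ → (3,17,-11)
ρ-cycle length = 26 (tail of 1 descent step not counted)

26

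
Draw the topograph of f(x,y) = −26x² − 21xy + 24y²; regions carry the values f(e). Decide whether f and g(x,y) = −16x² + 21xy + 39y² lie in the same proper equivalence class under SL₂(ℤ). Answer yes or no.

D₁ = 2937, D₂ = 2937
river cycle of f (length 30): (24, 21, -26), (-26, 31, 19), (19, 45, -12), (-12, 51, 7), (7, 47, -26), (-26, 5, 28), (28, 51, -3), (-3, 51, 28), (28, 5, -26), (-26, 47, 7), … (20 more)
river cycle of g (length 22): (-16, 53, 2), (2, 51, -42), (-42, 33, 11), (11, 33, -42), (-42, 51, 2), (2, 53, -16), (-16, 43, 17), (17, 25, -34), (-34, 43, 8), (8, 53, -4), … (12 more)
cycles differ ⇒ inequivalent

no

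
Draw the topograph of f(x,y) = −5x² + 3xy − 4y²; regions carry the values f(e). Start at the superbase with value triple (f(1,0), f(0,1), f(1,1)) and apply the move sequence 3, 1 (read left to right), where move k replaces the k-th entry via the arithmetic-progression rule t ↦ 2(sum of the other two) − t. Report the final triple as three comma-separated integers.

start (-5,-4,-6) = (f(1,0),f(0,1),f(1,1))
replace slot 3: 2·((-5)+(-4)) − (-6) = -12 → (-5,-4,-12)
replace slot 1: 2·((-4)+(-12)) − (-5) = -27 → (-27,-4,-12)

-27,-4,-12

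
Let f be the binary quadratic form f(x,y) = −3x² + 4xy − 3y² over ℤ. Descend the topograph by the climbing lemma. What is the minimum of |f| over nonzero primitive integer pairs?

translate: b→2 (≡-4 mod 6), so (3,-4,3)→(3,2,2)
flip: (3,2,2)→(2,-2,3)
translate: b→2 (≡-2 mod 4), so (2,-2,3)→(2,2,3)
reduced (well bottom): (2,2,3) with a≤c, −a<b≤a
well minimum |f| = |-2| = 2 (negative-definite)

2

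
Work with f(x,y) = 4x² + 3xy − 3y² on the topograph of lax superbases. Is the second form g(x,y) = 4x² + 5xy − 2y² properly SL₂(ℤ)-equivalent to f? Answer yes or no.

D₁ = 57, D₂ = 57
river cycle of f (length 6): (-3, 3, 4), (4, 5, -2), (-2, 7, 1), (1, 7, -2), (-2, 5, 4), (4, 3, -3)
river cycle of g (length 6): (-2, 7, 1), (1, 7, -2), (-2, 5, 4), (4, 3, -3), (-3, 3, 4), (4, 5, -2)
cycles coincide ⇒ equivalent

yes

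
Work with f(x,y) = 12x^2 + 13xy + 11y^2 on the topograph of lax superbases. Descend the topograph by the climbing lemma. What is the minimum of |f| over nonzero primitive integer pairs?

translate: b→-11 (≡13 mod 24), so (12,13,11)→(12,-11,10)
flip: (12,-11,10)→(10,11,12)
translate: b→-9 (≡11 mod 20), so (10,11,12)→(10,-9,11)
reduced (well bottom): (10,-9,11) with a≤c, −a<b≤a
well minimum = a = 10

10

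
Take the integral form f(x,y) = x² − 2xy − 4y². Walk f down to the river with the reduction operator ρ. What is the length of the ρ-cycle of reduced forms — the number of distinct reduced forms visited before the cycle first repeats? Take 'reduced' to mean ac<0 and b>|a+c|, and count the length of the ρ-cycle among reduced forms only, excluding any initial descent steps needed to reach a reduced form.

D = 20, ⌊√D⌋ = 4
descent: ρ → (-4,2,1)
descent: ρ → (1,4,-1)  [lands on river]
river: ρ → (-1,4,1)
ρ-cycle length = 2 (tail of 2 descent steps not counted)

2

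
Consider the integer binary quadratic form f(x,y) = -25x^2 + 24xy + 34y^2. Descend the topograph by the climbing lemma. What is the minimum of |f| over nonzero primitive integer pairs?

river: ρ → (34,44,-15)
river: ρ → (-15,46,31)
river: ρ → (31,16,-30)
river: ρ → (-30,44,17)
river: ρ → (17,58,-9)
river: ρ → (-9,50,41)
river: ρ → (41,32,-18)
river: ρ → (-18,40,33)
river: ρ → (33,26,-25)
river: ρ → (-25,24,34)
closes: descent 0, river 10
min |a| on river = 9

9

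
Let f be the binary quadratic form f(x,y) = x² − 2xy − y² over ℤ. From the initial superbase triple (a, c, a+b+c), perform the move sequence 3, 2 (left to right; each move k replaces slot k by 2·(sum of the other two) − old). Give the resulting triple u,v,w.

start (1,-1,-2) = (f(1,0),f(0,1),f(1,1))
replace slot 3: 2·(1+(-1)) − (-2) = 2 → (1,-1,2)
replace slot 2: 2·(1+2) − (-1) = 7 → (1,7,2)

1,7,2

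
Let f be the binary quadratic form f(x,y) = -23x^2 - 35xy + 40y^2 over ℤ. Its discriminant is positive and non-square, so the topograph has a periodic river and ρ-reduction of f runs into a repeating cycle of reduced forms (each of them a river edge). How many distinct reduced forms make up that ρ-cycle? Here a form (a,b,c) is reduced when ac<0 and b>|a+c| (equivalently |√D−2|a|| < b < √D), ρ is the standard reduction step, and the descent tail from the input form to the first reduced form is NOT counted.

D = 4905, ⌊√D⌋ = 70
descent: ρ → (40,35,-23)  [lands on river]
river: ρ → (-23,57,18)
river: ρ → (18,51,-32)
river: ρ → (-32,13,37)
river: ρ → (37,61,-8)
river: ρ → (-8,67,13)
river: ρ → (13,63,-18)
river: ρ → (-18,45,40)
ρ-cycle length = 8 (tail of 1 descent step not counted)

8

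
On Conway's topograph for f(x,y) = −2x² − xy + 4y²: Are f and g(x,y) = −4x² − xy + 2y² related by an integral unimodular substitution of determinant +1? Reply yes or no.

D₁ = 33, D₂ = 33
river cycle of f (length 4): (-2, 3, 3), (3, 3, -2), (-2, 5, 1), (1, 5, -2)
river cycle of g (length 4): (2, 5, -1), (-1, 5, 2), (2, 3, -3), (-3, 3, 2)
cycles differ ⇒ inequivalent

no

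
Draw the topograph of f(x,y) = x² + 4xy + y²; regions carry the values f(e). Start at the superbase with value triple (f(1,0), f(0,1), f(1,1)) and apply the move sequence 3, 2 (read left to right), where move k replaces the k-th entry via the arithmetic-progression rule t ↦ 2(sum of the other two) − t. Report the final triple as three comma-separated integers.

start (1,1,6) = (f(1,0),f(0,1),f(1,1))
replace slot 3: 2·(1+1) − 6 = -2 → (1,1,-2)
replace slot 2: 2·(1+(-2)) − 1 = -3 → (1,-3,-2)

1,-3,-2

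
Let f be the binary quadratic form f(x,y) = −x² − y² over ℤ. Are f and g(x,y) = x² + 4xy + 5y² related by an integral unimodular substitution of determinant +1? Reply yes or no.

D₁ = -4, D₂ = -4
f is negative-definite; reduce −f:
−f: reduced (well bottom): (1,0,1) with a≤c, −a<b≤a
flip sign back: reduced form of f is (-1,0,-1)
g: translate: b→0 (≡4 mod 2), so (1,4,5)→(1,0,1)
g: reduced (well bottom): (1,0,1) with a≤c, −a<b≤a
reduced forms (-1, 0, -1) vs (1, 0, 1) ⇒ inequivalent

no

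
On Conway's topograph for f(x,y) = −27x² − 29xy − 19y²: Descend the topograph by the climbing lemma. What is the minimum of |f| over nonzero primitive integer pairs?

translate: b→-25 (≡29 mod 54), so (27,29,19)→(27,-25,17)
flip: (27,-25,17)→(17,25,27)
translate: b→-9 (≡25 mod 34), so (17,25,27)→(17,-9,19)
reduced (well bottom): (17,-9,19) with a≤c, −a<b≤a
well minimum |f| = |-17| = 17 (negative-definite)

17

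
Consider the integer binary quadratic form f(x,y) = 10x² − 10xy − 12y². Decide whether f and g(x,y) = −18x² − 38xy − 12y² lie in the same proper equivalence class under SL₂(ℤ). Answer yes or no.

D₁ = 580, D₂ = 580
river cycle of f (length 10): (-12, 10, 10), (10, 10, -12), (-12, 14, 8), (8, 18, -8), (-8, 14, 12), (12, 10, -10), (-10, 10, 12), (12, 14, -8), (-8, 18, 8), (8, 14, -12)
river cycle of g (length 10): (-12, 14, 8), (8, 18, -8), (-8, 14, 12), (12, 10, -10), (-10, 10, 12), (12, 14, -8), (-8, 18, 8), (8, 14, -12), (-12, 10, 10), (10, 10, -12)
cycles coincide ⇒ equivalent

yes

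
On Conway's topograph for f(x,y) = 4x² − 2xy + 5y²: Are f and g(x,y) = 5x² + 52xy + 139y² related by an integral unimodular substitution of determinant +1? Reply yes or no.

D₁ = -76, D₂ = -76
f: reduced (well bottom): (4,-2,5) with a≤c, −a<b≤a
g: translate: b→2 (≡52 mod 10), so (5,52,139)→(5,2,4)
g: flip: (5,2,4)→(4,-2,5)
g: reduced (well bottom): (4,-2,5) with a≤c, −a<b≤a
reduced forms (4, -2, 5) vs (4, -2, 5) ⇒ equivalent

yes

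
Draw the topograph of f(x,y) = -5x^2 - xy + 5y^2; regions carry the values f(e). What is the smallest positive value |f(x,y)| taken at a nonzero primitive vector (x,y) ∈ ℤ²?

descent: ρ → (5,1,-5)  [lands on river]
river: ρ → (-5,9,1)
river: ρ → (1,9,-5)
river: ρ → (-5,1,5)
river: ρ → (5,9,-1)
river: ρ → (-1,9,5)
closes: descent 1, river 6
min |a| on river = 1

1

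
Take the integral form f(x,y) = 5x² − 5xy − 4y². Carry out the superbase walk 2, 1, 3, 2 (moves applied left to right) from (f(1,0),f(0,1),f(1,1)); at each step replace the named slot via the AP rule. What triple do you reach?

start (5,-4,-4) = (f(1,0),f(0,1),f(1,1))
replace slot 2: 2·(5+(-4)) − (-4) = 6 → (5,6,-4)
replace slot 1: 2·(6+(-4)) − 5 = -1 → (-1,6,-4)
replace slot 3: 2·((-1)+6) − (-4) = 14 → (-1,6,14)
replace slot 2: 2·((-1)+14) − 6 = 20 → (-1,20,14)

-1,20,14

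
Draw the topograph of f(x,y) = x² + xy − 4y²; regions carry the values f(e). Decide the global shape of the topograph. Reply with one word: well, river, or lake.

D = b²−4ac = 1² − 4·1·(-4) = 17
D > 0 non-square ⇒ indefinite ⇒ periodic river

river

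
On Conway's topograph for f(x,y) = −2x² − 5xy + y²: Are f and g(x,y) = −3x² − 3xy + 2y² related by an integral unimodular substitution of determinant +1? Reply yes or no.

D₁ = 33, D₂ = 33
river cycle of f (length 4): (1, 5, -2), (-2, 3, 3), (3, 3, -2), (-2, 5, 1)
river cycle of g (length 4): (2, 3, -3), (-3, 3, 2), (2, 5, -1), (-1, 5, 2)
cycles differ ⇒ inequivalent

no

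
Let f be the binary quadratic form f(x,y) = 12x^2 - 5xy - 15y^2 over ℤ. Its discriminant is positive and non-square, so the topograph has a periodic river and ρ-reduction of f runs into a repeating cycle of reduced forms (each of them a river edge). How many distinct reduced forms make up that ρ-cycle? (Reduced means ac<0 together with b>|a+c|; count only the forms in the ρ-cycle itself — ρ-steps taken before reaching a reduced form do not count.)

D = 745, ⌊√D⌋ = 27
descent: ρ → (-15,5,12)  [lands on river]
river: ρ → (12,19,-8)
river: ρ → (-8,13,18)
river: ρ → (18,23,-3)
river: ρ → (-3,25,10)
river: ρ → (10,15,-13)
river: ρ → (-13,11,12)
river: ρ → (12,13,-12)
river: ρ → (-12,11,13)
river: ρ → (13,15,-10)
river: ρ → (-10,25,3)
river: ρ → (3,23,-18)
river: ρ → (-18,13,8)
river: ρ → (8,19,-12)
river: ρ → (-12,5,15)
river: ρ → (15,25,-2)
river: ρ → (-2,27,2)
river: ρ → (2,25,-15)
ρ-cycle length = 18 (tail of 1 descent step not counted)

18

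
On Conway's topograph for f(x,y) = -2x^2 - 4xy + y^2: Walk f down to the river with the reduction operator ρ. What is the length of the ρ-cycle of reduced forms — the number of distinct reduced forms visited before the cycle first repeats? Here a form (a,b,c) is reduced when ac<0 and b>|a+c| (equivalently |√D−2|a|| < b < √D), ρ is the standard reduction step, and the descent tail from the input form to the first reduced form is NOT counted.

D = 24, ⌊√D⌋ = 4
descent: ρ → (1,4,-2)  [lands on river]
river: ρ → (-2,4,1)
ρ-cycle length = 2 (tail of 1 descent step not counted)

2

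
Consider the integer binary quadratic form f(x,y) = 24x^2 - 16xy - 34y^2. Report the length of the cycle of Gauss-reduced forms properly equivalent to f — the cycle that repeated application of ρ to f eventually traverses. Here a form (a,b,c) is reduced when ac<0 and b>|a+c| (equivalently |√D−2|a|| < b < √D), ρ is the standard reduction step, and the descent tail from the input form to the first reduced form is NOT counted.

D = 3520, ⌊√D⌋ = 59
descent: ρ → (-34,16,24)  [lands on river]
river: ρ → (24,32,-26)
river: ρ → (-26,20,30)
river: ρ → (30,40,-16)
river: ρ → (-16,56,6)
river: ρ → (6,52,-34)
ρ-cycle length = 6 (tail of 1 descent step not counted)

6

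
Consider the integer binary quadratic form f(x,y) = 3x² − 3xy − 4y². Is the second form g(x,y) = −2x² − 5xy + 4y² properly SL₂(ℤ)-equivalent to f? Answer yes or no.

D₁ = 57, D₂ = 57
river cycle of f (length 6): (-4, 3, 3), (3, 3, -4), (-4, 5, 2), (2, 7, -1), (-1, 7, 2), (2, 5, -4)
river cycle of g (length 6): (4, 5, -2), (-2, 7, 1), (1, 7, -2), (-2, 5, 4), (4, 3, -3), (-3, 3, 4)
cycles differ ⇒ inequivalent

no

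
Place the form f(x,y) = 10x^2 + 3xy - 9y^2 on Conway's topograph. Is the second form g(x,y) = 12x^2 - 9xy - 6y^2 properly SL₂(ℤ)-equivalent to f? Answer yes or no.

D₁ = 369, D₂ = 369
river cycle of f (length 16): (-9, 15, 4), (4, 17, -5), (-5, 13, 10), (10, 7, -8), (-8, 9, 9), (9, 9, -8), (-8, 7, 10), (10, 13, -5), (-5, 17, 4), (4, 15, -9), … (6 more)
river cycle of g (length 10): (-6, 9, 12), (12, 15, -3), (-3, 15, 12), (12, 9, -6), (-6, 15, 6), (6, 9, -12), (-12, 15, 3), (3, 15, -12), (-12, 9, 6), (6, 15, -6)
cycles differ ⇒ inequivalent

no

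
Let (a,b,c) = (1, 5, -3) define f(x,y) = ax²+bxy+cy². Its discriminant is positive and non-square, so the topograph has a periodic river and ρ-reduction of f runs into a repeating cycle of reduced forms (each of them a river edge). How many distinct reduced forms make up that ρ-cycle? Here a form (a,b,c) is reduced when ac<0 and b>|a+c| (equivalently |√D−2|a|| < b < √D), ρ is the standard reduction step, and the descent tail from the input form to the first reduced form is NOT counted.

D = 37, ⌊√D⌋ = 6
river: ρ → (-3,1,3)
river: ρ → (3,5,-1)
river: ρ → (-1,5,3)
river: ρ → (3,1,-3)
river: ρ → (-3,5,1)
river: ρ → (1,5,-3)
ρ-cycle length = 6 (tail of 0 descent steps not counted)

6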